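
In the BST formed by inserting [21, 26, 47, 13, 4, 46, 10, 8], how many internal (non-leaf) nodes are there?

Tree built from: [21, 26, 47, 13, 4, 46, 10, 8]
Tree (level-order array): [21, 13, 26, 4, None, None, 47, None, 10, 46, None, 8]
Rule: An internal node has at least one child.
Per-node child counts:
  node 21: 2 child(ren)
  node 13: 1 child(ren)
  node 4: 1 child(ren)
  node 10: 1 child(ren)
  node 8: 0 child(ren)
  node 26: 1 child(ren)
  node 47: 1 child(ren)
  node 46: 0 child(ren)
Matching nodes: [21, 13, 4, 10, 26, 47]
Count of internal (non-leaf) nodes: 6


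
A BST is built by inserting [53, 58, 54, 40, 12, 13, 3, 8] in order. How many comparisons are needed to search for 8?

Search path for 8: 53 -> 40 -> 12 -> 3 -> 8
Found: True
Comparisons: 5


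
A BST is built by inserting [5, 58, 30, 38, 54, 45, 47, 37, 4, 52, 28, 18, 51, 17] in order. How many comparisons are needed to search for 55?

Search path for 55: 5 -> 58 -> 30 -> 38 -> 54
Found: False
Comparisons: 5


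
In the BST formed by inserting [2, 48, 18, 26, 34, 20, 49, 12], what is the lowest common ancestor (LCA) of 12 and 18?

Tree insertion order: [2, 48, 18, 26, 34, 20, 49, 12]
Tree (level-order array): [2, None, 48, 18, 49, 12, 26, None, None, None, None, 20, 34]
In a BST, the LCA of p=12, q=18 is the first node v on the
root-to-leaf path with p <= v <= q (go left if both < v, right if both > v).
Walk from root:
  at 2: both 12 and 18 > 2, go right
  at 48: both 12 and 18 < 48, go left
  at 18: 12 <= 18 <= 18, this is the LCA
LCA = 18


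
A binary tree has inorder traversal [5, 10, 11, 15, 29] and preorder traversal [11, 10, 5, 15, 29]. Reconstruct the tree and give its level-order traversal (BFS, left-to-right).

Inorder:  [5, 10, 11, 15, 29]
Preorder: [11, 10, 5, 15, 29]
Algorithm: preorder visits root first, so consume preorder in order;
for each root, split the current inorder slice at that value into
left-subtree inorder and right-subtree inorder, then recurse.
Recursive splits:
  root=11; inorder splits into left=[5, 10], right=[15, 29]
  root=10; inorder splits into left=[5], right=[]
  root=5; inorder splits into left=[], right=[]
  root=15; inorder splits into left=[], right=[29]
  root=29; inorder splits into left=[], right=[]
Reconstructed level-order: [11, 10, 15, 5, 29]


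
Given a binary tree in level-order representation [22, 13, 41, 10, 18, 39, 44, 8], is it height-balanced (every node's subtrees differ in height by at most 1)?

Tree (level-order array): [22, 13, 41, 10, 18, 39, 44, 8]
Definition: a tree is height-balanced if, at every node, |h(left) - h(right)| <= 1 (empty subtree has height -1).
Bottom-up per-node check:
  node 8: h_left=-1, h_right=-1, diff=0 [OK], height=0
  node 10: h_left=0, h_right=-1, diff=1 [OK], height=1
  node 18: h_left=-1, h_right=-1, diff=0 [OK], height=0
  node 13: h_left=1, h_right=0, diff=1 [OK], height=2
  node 39: h_left=-1, h_right=-1, diff=0 [OK], height=0
  node 44: h_left=-1, h_right=-1, diff=0 [OK], height=0
  node 41: h_left=0, h_right=0, diff=0 [OK], height=1
  node 22: h_left=2, h_right=1, diff=1 [OK], height=3
All nodes satisfy the balance condition.
Result: Balanced


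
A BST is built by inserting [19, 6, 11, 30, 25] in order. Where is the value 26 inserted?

Starting tree (level order): [19, 6, 30, None, 11, 25]
Insertion path: 19 -> 30 -> 25
Result: insert 26 as right child of 25
Final tree (level order): [19, 6, 30, None, 11, 25, None, None, None, None, 26]


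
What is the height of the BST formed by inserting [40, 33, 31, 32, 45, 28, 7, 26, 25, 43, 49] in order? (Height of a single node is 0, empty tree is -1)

Insertion order: [40, 33, 31, 32, 45, 28, 7, 26, 25, 43, 49]
Tree (level-order array): [40, 33, 45, 31, None, 43, 49, 28, 32, None, None, None, None, 7, None, None, None, None, 26, 25]
Compute height bottom-up (empty subtree = -1):
  height(25) = 1 + max(-1, -1) = 0
  height(26) = 1 + max(0, -1) = 1
  height(7) = 1 + max(-1, 1) = 2
  height(28) = 1 + max(2, -1) = 3
  height(32) = 1 + max(-1, -1) = 0
  height(31) = 1 + max(3, 0) = 4
  height(33) = 1 + max(4, -1) = 5
  height(43) = 1 + max(-1, -1) = 0
  height(49) = 1 + max(-1, -1) = 0
  height(45) = 1 + max(0, 0) = 1
  height(40) = 1 + max(5, 1) = 6
Height = 6


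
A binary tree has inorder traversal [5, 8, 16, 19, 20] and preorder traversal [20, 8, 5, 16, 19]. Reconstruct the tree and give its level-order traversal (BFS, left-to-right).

Inorder:  [5, 8, 16, 19, 20]
Preorder: [20, 8, 5, 16, 19]
Algorithm: preorder visits root first, so consume preorder in order;
for each root, split the current inorder slice at that value into
left-subtree inorder and right-subtree inorder, then recurse.
Recursive splits:
  root=20; inorder splits into left=[5, 8, 16, 19], right=[]
  root=8; inorder splits into left=[5], right=[16, 19]
  root=5; inorder splits into left=[], right=[]
  root=16; inorder splits into left=[], right=[19]
  root=19; inorder splits into left=[], right=[]
Reconstructed level-order: [20, 8, 5, 16, 19]


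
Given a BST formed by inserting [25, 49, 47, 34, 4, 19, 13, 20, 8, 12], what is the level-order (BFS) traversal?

Tree insertion order: [25, 49, 47, 34, 4, 19, 13, 20, 8, 12]
Tree (level-order array): [25, 4, 49, None, 19, 47, None, 13, 20, 34, None, 8, None, None, None, None, None, None, 12]
BFS from the root, enqueuing left then right child of each popped node:
  queue [25] -> pop 25, enqueue [4, 49], visited so far: [25]
  queue [4, 49] -> pop 4, enqueue [19], visited so far: [25, 4]
  queue [49, 19] -> pop 49, enqueue [47], visited so far: [25, 4, 49]
  queue [19, 47] -> pop 19, enqueue [13, 20], visited so far: [25, 4, 49, 19]
  queue [47, 13, 20] -> pop 47, enqueue [34], visited so far: [25, 4, 49, 19, 47]
  queue [13, 20, 34] -> pop 13, enqueue [8], visited so far: [25, 4, 49, 19, 47, 13]
  queue [20, 34, 8] -> pop 20, enqueue [none], visited so far: [25, 4, 49, 19, 47, 13, 20]
  queue [34, 8] -> pop 34, enqueue [none], visited so far: [25, 4, 49, 19, 47, 13, 20, 34]
  queue [8] -> pop 8, enqueue [12], visited so far: [25, 4, 49, 19, 47, 13, 20, 34, 8]
  queue [12] -> pop 12, enqueue [none], visited so far: [25, 4, 49, 19, 47, 13, 20, 34, 8, 12]
Result: [25, 4, 49, 19, 47, 13, 20, 34, 8, 12]


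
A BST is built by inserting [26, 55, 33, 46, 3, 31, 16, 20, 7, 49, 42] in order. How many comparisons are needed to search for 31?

Search path for 31: 26 -> 55 -> 33 -> 31
Found: True
Comparisons: 4


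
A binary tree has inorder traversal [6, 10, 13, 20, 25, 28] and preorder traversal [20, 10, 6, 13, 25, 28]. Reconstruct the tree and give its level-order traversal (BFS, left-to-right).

Inorder:  [6, 10, 13, 20, 25, 28]
Preorder: [20, 10, 6, 13, 25, 28]
Algorithm: preorder visits root first, so consume preorder in order;
for each root, split the current inorder slice at that value into
left-subtree inorder and right-subtree inorder, then recurse.
Recursive splits:
  root=20; inorder splits into left=[6, 10, 13], right=[25, 28]
  root=10; inorder splits into left=[6], right=[13]
  root=6; inorder splits into left=[], right=[]
  root=13; inorder splits into left=[], right=[]
  root=25; inorder splits into left=[], right=[28]
  root=28; inorder splits into left=[], right=[]
Reconstructed level-order: [20, 10, 25, 6, 13, 28]


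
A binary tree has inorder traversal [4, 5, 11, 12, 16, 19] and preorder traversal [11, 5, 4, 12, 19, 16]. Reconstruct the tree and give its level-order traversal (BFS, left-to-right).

Inorder:  [4, 5, 11, 12, 16, 19]
Preorder: [11, 5, 4, 12, 19, 16]
Algorithm: preorder visits root first, so consume preorder in order;
for each root, split the current inorder slice at that value into
left-subtree inorder and right-subtree inorder, then recurse.
Recursive splits:
  root=11; inorder splits into left=[4, 5], right=[12, 16, 19]
  root=5; inorder splits into left=[4], right=[]
  root=4; inorder splits into left=[], right=[]
  root=12; inorder splits into left=[], right=[16, 19]
  root=19; inorder splits into left=[16], right=[]
  root=16; inorder splits into left=[], right=[]
Reconstructed level-order: [11, 5, 12, 4, 19, 16]


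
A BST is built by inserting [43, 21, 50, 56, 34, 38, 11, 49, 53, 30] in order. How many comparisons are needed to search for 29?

Search path for 29: 43 -> 21 -> 34 -> 30
Found: False
Comparisons: 4


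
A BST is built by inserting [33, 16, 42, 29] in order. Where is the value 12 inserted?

Starting tree (level order): [33, 16, 42, None, 29]
Insertion path: 33 -> 16
Result: insert 12 as left child of 16
Final tree (level order): [33, 16, 42, 12, 29]


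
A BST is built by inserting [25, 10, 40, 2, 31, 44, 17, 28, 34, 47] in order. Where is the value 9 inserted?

Starting tree (level order): [25, 10, 40, 2, 17, 31, 44, None, None, None, None, 28, 34, None, 47]
Insertion path: 25 -> 10 -> 2
Result: insert 9 as right child of 2
Final tree (level order): [25, 10, 40, 2, 17, 31, 44, None, 9, None, None, 28, 34, None, 47]


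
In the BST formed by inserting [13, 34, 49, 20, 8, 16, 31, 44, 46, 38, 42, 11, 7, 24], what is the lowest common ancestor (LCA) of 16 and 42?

Tree insertion order: [13, 34, 49, 20, 8, 16, 31, 44, 46, 38, 42, 11, 7, 24]
Tree (level-order array): [13, 8, 34, 7, 11, 20, 49, None, None, None, None, 16, 31, 44, None, None, None, 24, None, 38, 46, None, None, None, 42]
In a BST, the LCA of p=16, q=42 is the first node v on the
root-to-leaf path with p <= v <= q (go left if both < v, right if both > v).
Walk from root:
  at 13: both 16 and 42 > 13, go right
  at 34: 16 <= 34 <= 42, this is the LCA
LCA = 34


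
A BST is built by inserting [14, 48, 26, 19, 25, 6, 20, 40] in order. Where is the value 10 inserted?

Starting tree (level order): [14, 6, 48, None, None, 26, None, 19, 40, None, 25, None, None, 20]
Insertion path: 14 -> 6
Result: insert 10 as right child of 6
Final tree (level order): [14, 6, 48, None, 10, 26, None, None, None, 19, 40, None, 25, None, None, 20]


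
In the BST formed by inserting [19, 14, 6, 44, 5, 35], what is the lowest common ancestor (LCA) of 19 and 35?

Tree insertion order: [19, 14, 6, 44, 5, 35]
Tree (level-order array): [19, 14, 44, 6, None, 35, None, 5]
In a BST, the LCA of p=19, q=35 is the first node v on the
root-to-leaf path with p <= v <= q (go left if both < v, right if both > v).
Walk from root:
  at 19: 19 <= 19 <= 35, this is the LCA
LCA = 19


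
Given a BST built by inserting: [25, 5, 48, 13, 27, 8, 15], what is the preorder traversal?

Tree insertion order: [25, 5, 48, 13, 27, 8, 15]
Tree (level-order array): [25, 5, 48, None, 13, 27, None, 8, 15]
Preorder traversal: [25, 5, 13, 8, 15, 48, 27]


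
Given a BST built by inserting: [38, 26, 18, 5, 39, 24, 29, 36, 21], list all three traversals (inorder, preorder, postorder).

Tree insertion order: [38, 26, 18, 5, 39, 24, 29, 36, 21]
Tree (level-order array): [38, 26, 39, 18, 29, None, None, 5, 24, None, 36, None, None, 21]
Inorder (L, root, R): [5, 18, 21, 24, 26, 29, 36, 38, 39]
Preorder (root, L, R): [38, 26, 18, 5, 24, 21, 29, 36, 39]
Postorder (L, R, root): [5, 21, 24, 18, 36, 29, 26, 39, 38]


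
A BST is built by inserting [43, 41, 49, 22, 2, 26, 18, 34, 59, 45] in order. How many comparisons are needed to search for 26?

Search path for 26: 43 -> 41 -> 22 -> 26
Found: True
Comparisons: 4


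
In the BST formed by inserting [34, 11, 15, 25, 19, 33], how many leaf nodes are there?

Tree built from: [34, 11, 15, 25, 19, 33]
Tree (level-order array): [34, 11, None, None, 15, None, 25, 19, 33]
Rule: A leaf has 0 children.
Per-node child counts:
  node 34: 1 child(ren)
  node 11: 1 child(ren)
  node 15: 1 child(ren)
  node 25: 2 child(ren)
  node 19: 0 child(ren)
  node 33: 0 child(ren)
Matching nodes: [19, 33]
Count of leaf nodes: 2


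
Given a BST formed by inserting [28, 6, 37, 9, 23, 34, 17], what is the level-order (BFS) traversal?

Tree insertion order: [28, 6, 37, 9, 23, 34, 17]
Tree (level-order array): [28, 6, 37, None, 9, 34, None, None, 23, None, None, 17]
BFS from the root, enqueuing left then right child of each popped node:
  queue [28] -> pop 28, enqueue [6, 37], visited so far: [28]
  queue [6, 37] -> pop 6, enqueue [9], visited so far: [28, 6]
  queue [37, 9] -> pop 37, enqueue [34], visited so far: [28, 6, 37]
  queue [9, 34] -> pop 9, enqueue [23], visited so far: [28, 6, 37, 9]
  queue [34, 23] -> pop 34, enqueue [none], visited so far: [28, 6, 37, 9, 34]
  queue [23] -> pop 23, enqueue [17], visited so far: [28, 6, 37, 9, 34, 23]
  queue [17] -> pop 17, enqueue [none], visited so far: [28, 6, 37, 9, 34, 23, 17]
Result: [28, 6, 37, 9, 34, 23, 17]


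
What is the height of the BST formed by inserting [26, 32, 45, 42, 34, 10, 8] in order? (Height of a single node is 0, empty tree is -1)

Insertion order: [26, 32, 45, 42, 34, 10, 8]
Tree (level-order array): [26, 10, 32, 8, None, None, 45, None, None, 42, None, 34]
Compute height bottom-up (empty subtree = -1):
  height(8) = 1 + max(-1, -1) = 0
  height(10) = 1 + max(0, -1) = 1
  height(34) = 1 + max(-1, -1) = 0
  height(42) = 1 + max(0, -1) = 1
  height(45) = 1 + max(1, -1) = 2
  height(32) = 1 + max(-1, 2) = 3
  height(26) = 1 + max(1, 3) = 4
Height = 4


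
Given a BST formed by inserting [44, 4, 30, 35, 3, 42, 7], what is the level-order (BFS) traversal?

Tree insertion order: [44, 4, 30, 35, 3, 42, 7]
Tree (level-order array): [44, 4, None, 3, 30, None, None, 7, 35, None, None, None, 42]
BFS from the root, enqueuing left then right child of each popped node:
  queue [44] -> pop 44, enqueue [4], visited so far: [44]
  queue [4] -> pop 4, enqueue [3, 30], visited so far: [44, 4]
  queue [3, 30] -> pop 3, enqueue [none], visited so far: [44, 4, 3]
  queue [30] -> pop 30, enqueue [7, 35], visited so far: [44, 4, 3, 30]
  queue [7, 35] -> pop 7, enqueue [none], visited so far: [44, 4, 3, 30, 7]
  queue [35] -> pop 35, enqueue [42], visited so far: [44, 4, 3, 30, 7, 35]
  queue [42] -> pop 42, enqueue [none], visited so far: [44, 4, 3, 30, 7, 35, 42]
Result: [44, 4, 3, 30, 7, 35, 42]


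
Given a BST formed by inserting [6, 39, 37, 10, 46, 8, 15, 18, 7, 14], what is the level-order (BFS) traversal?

Tree insertion order: [6, 39, 37, 10, 46, 8, 15, 18, 7, 14]
Tree (level-order array): [6, None, 39, 37, 46, 10, None, None, None, 8, 15, 7, None, 14, 18]
BFS from the root, enqueuing left then right child of each popped node:
  queue [6] -> pop 6, enqueue [39], visited so far: [6]
  queue [39] -> pop 39, enqueue [37, 46], visited so far: [6, 39]
  queue [37, 46] -> pop 37, enqueue [10], visited so far: [6, 39, 37]
  queue [46, 10] -> pop 46, enqueue [none], visited so far: [6, 39, 37, 46]
  queue [10] -> pop 10, enqueue [8, 15], visited so far: [6, 39, 37, 46, 10]
  queue [8, 15] -> pop 8, enqueue [7], visited so far: [6, 39, 37, 46, 10, 8]
  queue [15, 7] -> pop 15, enqueue [14, 18], visited so far: [6, 39, 37, 46, 10, 8, 15]
  queue [7, 14, 18] -> pop 7, enqueue [none], visited so far: [6, 39, 37, 46, 10, 8, 15, 7]
  queue [14, 18] -> pop 14, enqueue [none], visited so far: [6, 39, 37, 46, 10, 8, 15, 7, 14]
  queue [18] -> pop 18, enqueue [none], visited so far: [6, 39, 37, 46, 10, 8, 15, 7, 14, 18]
Result: [6, 39, 37, 46, 10, 8, 15, 7, 14, 18]


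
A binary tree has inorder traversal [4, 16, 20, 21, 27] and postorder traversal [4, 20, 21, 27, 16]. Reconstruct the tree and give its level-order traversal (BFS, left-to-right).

Inorder:   [4, 16, 20, 21, 27]
Postorder: [4, 20, 21, 27, 16]
Algorithm: postorder visits root last, so walk postorder right-to-left;
each value is the root of the current inorder slice — split it at that
value, recurse on the right subtree first, then the left.
Recursive splits:
  root=16; inorder splits into left=[4], right=[20, 21, 27]
  root=27; inorder splits into left=[20, 21], right=[]
  root=21; inorder splits into left=[20], right=[]
  root=20; inorder splits into left=[], right=[]
  root=4; inorder splits into left=[], right=[]
Reconstructed level-order: [16, 4, 27, 21, 20]


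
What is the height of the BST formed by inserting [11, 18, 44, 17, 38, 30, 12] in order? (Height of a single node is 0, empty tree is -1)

Insertion order: [11, 18, 44, 17, 38, 30, 12]
Tree (level-order array): [11, None, 18, 17, 44, 12, None, 38, None, None, None, 30]
Compute height bottom-up (empty subtree = -1):
  height(12) = 1 + max(-1, -1) = 0
  height(17) = 1 + max(0, -1) = 1
  height(30) = 1 + max(-1, -1) = 0
  height(38) = 1 + max(0, -1) = 1
  height(44) = 1 + max(1, -1) = 2
  height(18) = 1 + max(1, 2) = 3
  height(11) = 1 + max(-1, 3) = 4
Height = 4


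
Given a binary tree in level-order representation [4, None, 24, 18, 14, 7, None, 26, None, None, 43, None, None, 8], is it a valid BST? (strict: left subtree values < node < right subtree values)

Level-order array: [4, None, 24, 18, 14, 7, None, 26, None, None, 43, None, None, 8]
Validate using subtree bounds (lo, hi): at each node, require lo < value < hi,
then recurse left with hi=value and right with lo=value.
Preorder trace (stopping at first violation):
  at node 4 with bounds (-inf, +inf): OK
  at node 24 with bounds (4, +inf): OK
  at node 18 with bounds (4, 24): OK
  at node 7 with bounds (4, 18): OK
  at node 43 with bounds (7, 18): VIOLATION
Node 43 violates its bound: not (7 < 43 < 18).
Result: Not a valid BST


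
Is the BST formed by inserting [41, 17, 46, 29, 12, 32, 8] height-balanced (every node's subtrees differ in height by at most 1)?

Tree (level-order array): [41, 17, 46, 12, 29, None, None, 8, None, None, 32]
Definition: a tree is height-balanced if, at every node, |h(left) - h(right)| <= 1 (empty subtree has height -1).
Bottom-up per-node check:
  node 8: h_left=-1, h_right=-1, diff=0 [OK], height=0
  node 12: h_left=0, h_right=-1, diff=1 [OK], height=1
  node 32: h_left=-1, h_right=-1, diff=0 [OK], height=0
  node 29: h_left=-1, h_right=0, diff=1 [OK], height=1
  node 17: h_left=1, h_right=1, diff=0 [OK], height=2
  node 46: h_left=-1, h_right=-1, diff=0 [OK], height=0
  node 41: h_left=2, h_right=0, diff=2 [FAIL (|2-0|=2 > 1)], height=3
Node 41 violates the condition: |2 - 0| = 2 > 1.
Result: Not balanced


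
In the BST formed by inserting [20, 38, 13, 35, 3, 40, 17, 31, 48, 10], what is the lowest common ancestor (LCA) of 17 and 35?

Tree insertion order: [20, 38, 13, 35, 3, 40, 17, 31, 48, 10]
Tree (level-order array): [20, 13, 38, 3, 17, 35, 40, None, 10, None, None, 31, None, None, 48]
In a BST, the LCA of p=17, q=35 is the first node v on the
root-to-leaf path with p <= v <= q (go left if both < v, right if both > v).
Walk from root:
  at 20: 17 <= 20 <= 35, this is the LCA
LCA = 20


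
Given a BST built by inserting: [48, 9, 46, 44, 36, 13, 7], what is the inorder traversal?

Tree insertion order: [48, 9, 46, 44, 36, 13, 7]
Tree (level-order array): [48, 9, None, 7, 46, None, None, 44, None, 36, None, 13]
Inorder traversal: [7, 9, 13, 36, 44, 46, 48]


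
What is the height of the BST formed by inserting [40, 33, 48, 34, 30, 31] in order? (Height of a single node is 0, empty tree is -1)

Insertion order: [40, 33, 48, 34, 30, 31]
Tree (level-order array): [40, 33, 48, 30, 34, None, None, None, 31]
Compute height bottom-up (empty subtree = -1):
  height(31) = 1 + max(-1, -1) = 0
  height(30) = 1 + max(-1, 0) = 1
  height(34) = 1 + max(-1, -1) = 0
  height(33) = 1 + max(1, 0) = 2
  height(48) = 1 + max(-1, -1) = 0
  height(40) = 1 + max(2, 0) = 3
Height = 3


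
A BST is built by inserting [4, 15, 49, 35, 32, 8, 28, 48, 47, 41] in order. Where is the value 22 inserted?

Starting tree (level order): [4, None, 15, 8, 49, None, None, 35, None, 32, 48, 28, None, 47, None, None, None, 41]
Insertion path: 4 -> 15 -> 49 -> 35 -> 32 -> 28
Result: insert 22 as left child of 28
Final tree (level order): [4, None, 15, 8, 49, None, None, 35, None, 32, 48, 28, None, 47, None, 22, None, 41]


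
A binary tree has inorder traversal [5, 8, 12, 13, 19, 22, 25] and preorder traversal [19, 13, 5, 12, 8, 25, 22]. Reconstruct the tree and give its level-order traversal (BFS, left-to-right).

Inorder:  [5, 8, 12, 13, 19, 22, 25]
Preorder: [19, 13, 5, 12, 8, 25, 22]
Algorithm: preorder visits root first, so consume preorder in order;
for each root, split the current inorder slice at that value into
left-subtree inorder and right-subtree inorder, then recurse.
Recursive splits:
  root=19; inorder splits into left=[5, 8, 12, 13], right=[22, 25]
  root=13; inorder splits into left=[5, 8, 12], right=[]
  root=5; inorder splits into left=[], right=[8, 12]
  root=12; inorder splits into left=[8], right=[]
  root=8; inorder splits into left=[], right=[]
  root=25; inorder splits into left=[22], right=[]
  root=22; inorder splits into left=[], right=[]
Reconstructed level-order: [19, 13, 25, 5, 22, 12, 8]


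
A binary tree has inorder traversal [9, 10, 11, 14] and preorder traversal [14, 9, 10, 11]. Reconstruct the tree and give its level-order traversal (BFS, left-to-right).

Inorder:  [9, 10, 11, 14]
Preorder: [14, 9, 10, 11]
Algorithm: preorder visits root first, so consume preorder in order;
for each root, split the current inorder slice at that value into
left-subtree inorder and right-subtree inorder, then recurse.
Recursive splits:
  root=14; inorder splits into left=[9, 10, 11], right=[]
  root=9; inorder splits into left=[], right=[10, 11]
  root=10; inorder splits into left=[], right=[11]
  root=11; inorder splits into left=[], right=[]
Reconstructed level-order: [14, 9, 10, 11]


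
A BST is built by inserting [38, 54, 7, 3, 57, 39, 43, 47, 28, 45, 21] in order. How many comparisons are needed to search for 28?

Search path for 28: 38 -> 7 -> 28
Found: True
Comparisons: 3


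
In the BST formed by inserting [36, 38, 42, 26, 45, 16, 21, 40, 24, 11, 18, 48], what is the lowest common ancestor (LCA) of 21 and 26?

Tree insertion order: [36, 38, 42, 26, 45, 16, 21, 40, 24, 11, 18, 48]
Tree (level-order array): [36, 26, 38, 16, None, None, 42, 11, 21, 40, 45, None, None, 18, 24, None, None, None, 48]
In a BST, the LCA of p=21, q=26 is the first node v on the
root-to-leaf path with p <= v <= q (go left if both < v, right if both > v).
Walk from root:
  at 36: both 21 and 26 < 36, go left
  at 26: 21 <= 26 <= 26, this is the LCA
LCA = 26


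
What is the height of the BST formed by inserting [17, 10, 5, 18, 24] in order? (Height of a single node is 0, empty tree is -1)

Insertion order: [17, 10, 5, 18, 24]
Tree (level-order array): [17, 10, 18, 5, None, None, 24]
Compute height bottom-up (empty subtree = -1):
  height(5) = 1 + max(-1, -1) = 0
  height(10) = 1 + max(0, -1) = 1
  height(24) = 1 + max(-1, -1) = 0
  height(18) = 1 + max(-1, 0) = 1
  height(17) = 1 + max(1, 1) = 2
Height = 2


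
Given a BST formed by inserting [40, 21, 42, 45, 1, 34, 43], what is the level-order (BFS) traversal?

Tree insertion order: [40, 21, 42, 45, 1, 34, 43]
Tree (level-order array): [40, 21, 42, 1, 34, None, 45, None, None, None, None, 43]
BFS from the root, enqueuing left then right child of each popped node:
  queue [40] -> pop 40, enqueue [21, 42], visited so far: [40]
  queue [21, 42] -> pop 21, enqueue [1, 34], visited so far: [40, 21]
  queue [42, 1, 34] -> pop 42, enqueue [45], visited so far: [40, 21, 42]
  queue [1, 34, 45] -> pop 1, enqueue [none], visited so far: [40, 21, 42, 1]
  queue [34, 45] -> pop 34, enqueue [none], visited so far: [40, 21, 42, 1, 34]
  queue [45] -> pop 45, enqueue [43], visited so far: [40, 21, 42, 1, 34, 45]
  queue [43] -> pop 43, enqueue [none], visited so far: [40, 21, 42, 1, 34, 45, 43]
Result: [40, 21, 42, 1, 34, 45, 43]


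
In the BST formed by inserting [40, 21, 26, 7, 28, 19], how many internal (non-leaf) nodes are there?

Tree built from: [40, 21, 26, 7, 28, 19]
Tree (level-order array): [40, 21, None, 7, 26, None, 19, None, 28]
Rule: An internal node has at least one child.
Per-node child counts:
  node 40: 1 child(ren)
  node 21: 2 child(ren)
  node 7: 1 child(ren)
  node 19: 0 child(ren)
  node 26: 1 child(ren)
  node 28: 0 child(ren)
Matching nodes: [40, 21, 7, 26]
Count of internal (non-leaf) nodes: 4


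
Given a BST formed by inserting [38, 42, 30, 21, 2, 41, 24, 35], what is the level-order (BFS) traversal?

Tree insertion order: [38, 42, 30, 21, 2, 41, 24, 35]
Tree (level-order array): [38, 30, 42, 21, 35, 41, None, 2, 24]
BFS from the root, enqueuing left then right child of each popped node:
  queue [38] -> pop 38, enqueue [30, 42], visited so far: [38]
  queue [30, 42] -> pop 30, enqueue [21, 35], visited so far: [38, 30]
  queue [42, 21, 35] -> pop 42, enqueue [41], visited so far: [38, 30, 42]
  queue [21, 35, 41] -> pop 21, enqueue [2, 24], visited so far: [38, 30, 42, 21]
  queue [35, 41, 2, 24] -> pop 35, enqueue [none], visited so far: [38, 30, 42, 21, 35]
  queue [41, 2, 24] -> pop 41, enqueue [none], visited so far: [38, 30, 42, 21, 35, 41]
  queue [2, 24] -> pop 2, enqueue [none], visited so far: [38, 30, 42, 21, 35, 41, 2]
  queue [24] -> pop 24, enqueue [none], visited so far: [38, 30, 42, 21, 35, 41, 2, 24]
Result: [38, 30, 42, 21, 35, 41, 2, 24]


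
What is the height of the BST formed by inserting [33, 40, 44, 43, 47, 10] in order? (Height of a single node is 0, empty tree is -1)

Insertion order: [33, 40, 44, 43, 47, 10]
Tree (level-order array): [33, 10, 40, None, None, None, 44, 43, 47]
Compute height bottom-up (empty subtree = -1):
  height(10) = 1 + max(-1, -1) = 0
  height(43) = 1 + max(-1, -1) = 0
  height(47) = 1 + max(-1, -1) = 0
  height(44) = 1 + max(0, 0) = 1
  height(40) = 1 + max(-1, 1) = 2
  height(33) = 1 + max(0, 2) = 3
Height = 3


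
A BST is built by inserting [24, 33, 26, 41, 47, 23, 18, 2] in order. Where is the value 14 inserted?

Starting tree (level order): [24, 23, 33, 18, None, 26, 41, 2, None, None, None, None, 47]
Insertion path: 24 -> 23 -> 18 -> 2
Result: insert 14 as right child of 2
Final tree (level order): [24, 23, 33, 18, None, 26, 41, 2, None, None, None, None, 47, None, 14]


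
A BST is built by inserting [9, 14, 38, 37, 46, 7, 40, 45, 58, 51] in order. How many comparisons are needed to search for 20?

Search path for 20: 9 -> 14 -> 38 -> 37
Found: False
Comparisons: 4


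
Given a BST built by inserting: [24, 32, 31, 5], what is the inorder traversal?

Tree insertion order: [24, 32, 31, 5]
Tree (level-order array): [24, 5, 32, None, None, 31]
Inorder traversal: [5, 24, 31, 32]


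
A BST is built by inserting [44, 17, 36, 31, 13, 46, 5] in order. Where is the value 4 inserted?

Starting tree (level order): [44, 17, 46, 13, 36, None, None, 5, None, 31]
Insertion path: 44 -> 17 -> 13 -> 5
Result: insert 4 as left child of 5
Final tree (level order): [44, 17, 46, 13, 36, None, None, 5, None, 31, None, 4]


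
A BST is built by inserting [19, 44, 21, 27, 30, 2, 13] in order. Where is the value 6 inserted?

Starting tree (level order): [19, 2, 44, None, 13, 21, None, None, None, None, 27, None, 30]
Insertion path: 19 -> 2 -> 13
Result: insert 6 as left child of 13
Final tree (level order): [19, 2, 44, None, 13, 21, None, 6, None, None, 27, None, None, None, 30]


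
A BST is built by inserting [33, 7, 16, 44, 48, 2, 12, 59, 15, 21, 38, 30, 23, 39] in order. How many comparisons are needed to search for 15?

Search path for 15: 33 -> 7 -> 16 -> 12 -> 15
Found: True
Comparisons: 5


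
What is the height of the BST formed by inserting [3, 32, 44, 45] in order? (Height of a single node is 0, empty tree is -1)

Insertion order: [3, 32, 44, 45]
Tree (level-order array): [3, None, 32, None, 44, None, 45]
Compute height bottom-up (empty subtree = -1):
  height(45) = 1 + max(-1, -1) = 0
  height(44) = 1 + max(-1, 0) = 1
  height(32) = 1 + max(-1, 1) = 2
  height(3) = 1 + max(-1, 2) = 3
Height = 3


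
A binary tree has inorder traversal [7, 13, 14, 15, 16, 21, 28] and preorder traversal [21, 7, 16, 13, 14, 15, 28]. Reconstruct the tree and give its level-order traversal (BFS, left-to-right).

Inorder:  [7, 13, 14, 15, 16, 21, 28]
Preorder: [21, 7, 16, 13, 14, 15, 28]
Algorithm: preorder visits root first, so consume preorder in order;
for each root, split the current inorder slice at that value into
left-subtree inorder and right-subtree inorder, then recurse.
Recursive splits:
  root=21; inorder splits into left=[7, 13, 14, 15, 16], right=[28]
  root=7; inorder splits into left=[], right=[13, 14, 15, 16]
  root=16; inorder splits into left=[13, 14, 15], right=[]
  root=13; inorder splits into left=[], right=[14, 15]
  root=14; inorder splits into left=[], right=[15]
  root=15; inorder splits into left=[], right=[]
  root=28; inorder splits into left=[], right=[]
Reconstructed level-order: [21, 7, 28, 16, 13, 14, 15]


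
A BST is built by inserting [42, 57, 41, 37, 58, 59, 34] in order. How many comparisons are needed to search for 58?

Search path for 58: 42 -> 57 -> 58
Found: True
Comparisons: 3


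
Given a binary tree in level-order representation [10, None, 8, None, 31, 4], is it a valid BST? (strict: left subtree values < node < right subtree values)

Level-order array: [10, None, 8, None, 31, 4]
Validate using subtree bounds (lo, hi): at each node, require lo < value < hi,
then recurse left with hi=value and right with lo=value.
Preorder trace (stopping at first violation):
  at node 10 with bounds (-inf, +inf): OK
  at node 8 with bounds (10, +inf): VIOLATION
Node 8 violates its bound: not (10 < 8 < +inf).
Result: Not a valid BST


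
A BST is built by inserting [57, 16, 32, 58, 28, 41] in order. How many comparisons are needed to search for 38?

Search path for 38: 57 -> 16 -> 32 -> 41
Found: False
Comparisons: 4


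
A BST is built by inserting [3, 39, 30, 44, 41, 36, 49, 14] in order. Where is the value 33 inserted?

Starting tree (level order): [3, None, 39, 30, 44, 14, 36, 41, 49]
Insertion path: 3 -> 39 -> 30 -> 36
Result: insert 33 as left child of 36
Final tree (level order): [3, None, 39, 30, 44, 14, 36, 41, 49, None, None, 33]


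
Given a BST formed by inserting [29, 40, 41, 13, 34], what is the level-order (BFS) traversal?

Tree insertion order: [29, 40, 41, 13, 34]
Tree (level-order array): [29, 13, 40, None, None, 34, 41]
BFS from the root, enqueuing left then right child of each popped node:
  queue [29] -> pop 29, enqueue [13, 40], visited so far: [29]
  queue [13, 40] -> pop 13, enqueue [none], visited so far: [29, 13]
  queue [40] -> pop 40, enqueue [34, 41], visited so far: [29, 13, 40]
  queue [34, 41] -> pop 34, enqueue [none], visited so far: [29, 13, 40, 34]
  queue [41] -> pop 41, enqueue [none], visited so far: [29, 13, 40, 34, 41]
Result: [29, 13, 40, 34, 41]


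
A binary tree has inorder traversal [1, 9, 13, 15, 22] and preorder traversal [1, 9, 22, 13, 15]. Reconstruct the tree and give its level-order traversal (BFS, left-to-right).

Inorder:  [1, 9, 13, 15, 22]
Preorder: [1, 9, 22, 13, 15]
Algorithm: preorder visits root first, so consume preorder in order;
for each root, split the current inorder slice at that value into
left-subtree inorder and right-subtree inorder, then recurse.
Recursive splits:
  root=1; inorder splits into left=[], right=[9, 13, 15, 22]
  root=9; inorder splits into left=[], right=[13, 15, 22]
  root=22; inorder splits into left=[13, 15], right=[]
  root=13; inorder splits into left=[], right=[15]
  root=15; inorder splits into left=[], right=[]
Reconstructed level-order: [1, 9, 22, 13, 15]


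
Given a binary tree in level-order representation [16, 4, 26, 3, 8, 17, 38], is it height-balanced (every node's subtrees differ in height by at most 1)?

Tree (level-order array): [16, 4, 26, 3, 8, 17, 38]
Definition: a tree is height-balanced if, at every node, |h(left) - h(right)| <= 1 (empty subtree has height -1).
Bottom-up per-node check:
  node 3: h_left=-1, h_right=-1, diff=0 [OK], height=0
  node 8: h_left=-1, h_right=-1, diff=0 [OK], height=0
  node 4: h_left=0, h_right=0, diff=0 [OK], height=1
  node 17: h_left=-1, h_right=-1, diff=0 [OK], height=0
  node 38: h_left=-1, h_right=-1, diff=0 [OK], height=0
  node 26: h_left=0, h_right=0, diff=0 [OK], height=1
  node 16: h_left=1, h_right=1, diff=0 [OK], height=2
All nodes satisfy the balance condition.
Result: Balanced


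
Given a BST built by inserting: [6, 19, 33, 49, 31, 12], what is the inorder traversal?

Tree insertion order: [6, 19, 33, 49, 31, 12]
Tree (level-order array): [6, None, 19, 12, 33, None, None, 31, 49]
Inorder traversal: [6, 12, 19, 31, 33, 49]


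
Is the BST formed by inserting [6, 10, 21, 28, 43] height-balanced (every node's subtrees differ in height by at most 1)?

Tree (level-order array): [6, None, 10, None, 21, None, 28, None, 43]
Definition: a tree is height-balanced if, at every node, |h(left) - h(right)| <= 1 (empty subtree has height -1).
Bottom-up per-node check:
  node 43: h_left=-1, h_right=-1, diff=0 [OK], height=0
  node 28: h_left=-1, h_right=0, diff=1 [OK], height=1
  node 21: h_left=-1, h_right=1, diff=2 [FAIL (|-1-1|=2 > 1)], height=2
  node 10: h_left=-1, h_right=2, diff=3 [FAIL (|-1-2|=3 > 1)], height=3
  node 6: h_left=-1, h_right=3, diff=4 [FAIL (|-1-3|=4 > 1)], height=4
Node 21 violates the condition: |-1 - 1| = 2 > 1.
Result: Not balanced


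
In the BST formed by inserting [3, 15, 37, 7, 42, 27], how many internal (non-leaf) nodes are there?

Tree built from: [3, 15, 37, 7, 42, 27]
Tree (level-order array): [3, None, 15, 7, 37, None, None, 27, 42]
Rule: An internal node has at least one child.
Per-node child counts:
  node 3: 1 child(ren)
  node 15: 2 child(ren)
  node 7: 0 child(ren)
  node 37: 2 child(ren)
  node 27: 0 child(ren)
  node 42: 0 child(ren)
Matching nodes: [3, 15, 37]
Count of internal (non-leaf) nodes: 3


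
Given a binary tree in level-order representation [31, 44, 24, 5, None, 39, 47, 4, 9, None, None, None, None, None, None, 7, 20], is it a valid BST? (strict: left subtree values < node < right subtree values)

Level-order array: [31, 44, 24, 5, None, 39, 47, 4, 9, None, None, None, None, None, None, 7, 20]
Validate using subtree bounds (lo, hi): at each node, require lo < value < hi,
then recurse left with hi=value and right with lo=value.
Preorder trace (stopping at first violation):
  at node 31 with bounds (-inf, +inf): OK
  at node 44 with bounds (-inf, 31): VIOLATION
Node 44 violates its bound: not (-inf < 44 < 31).
Result: Not a valid BST


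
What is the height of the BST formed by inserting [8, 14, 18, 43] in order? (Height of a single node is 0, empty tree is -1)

Insertion order: [8, 14, 18, 43]
Tree (level-order array): [8, None, 14, None, 18, None, 43]
Compute height bottom-up (empty subtree = -1):
  height(43) = 1 + max(-1, -1) = 0
  height(18) = 1 + max(-1, 0) = 1
  height(14) = 1 + max(-1, 1) = 2
  height(8) = 1 + max(-1, 2) = 3
Height = 3


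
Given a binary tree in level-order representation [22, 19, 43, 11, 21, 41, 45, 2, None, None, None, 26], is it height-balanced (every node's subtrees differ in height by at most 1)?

Tree (level-order array): [22, 19, 43, 11, 21, 41, 45, 2, None, None, None, 26]
Definition: a tree is height-balanced if, at every node, |h(left) - h(right)| <= 1 (empty subtree has height -1).
Bottom-up per-node check:
  node 2: h_left=-1, h_right=-1, diff=0 [OK], height=0
  node 11: h_left=0, h_right=-1, diff=1 [OK], height=1
  node 21: h_left=-1, h_right=-1, diff=0 [OK], height=0
  node 19: h_left=1, h_right=0, diff=1 [OK], height=2
  node 26: h_left=-1, h_right=-1, diff=0 [OK], height=0
  node 41: h_left=0, h_right=-1, diff=1 [OK], height=1
  node 45: h_left=-1, h_right=-1, diff=0 [OK], height=0
  node 43: h_left=1, h_right=0, diff=1 [OK], height=2
  node 22: h_left=2, h_right=2, diff=0 [OK], height=3
All nodes satisfy the balance condition.
Result: Balanced


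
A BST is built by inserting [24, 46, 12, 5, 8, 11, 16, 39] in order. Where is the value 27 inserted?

Starting tree (level order): [24, 12, 46, 5, 16, 39, None, None, 8, None, None, None, None, None, 11]
Insertion path: 24 -> 46 -> 39
Result: insert 27 as left child of 39
Final tree (level order): [24, 12, 46, 5, 16, 39, None, None, 8, None, None, 27, None, None, 11]


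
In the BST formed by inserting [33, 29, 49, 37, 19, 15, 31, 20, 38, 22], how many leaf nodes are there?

Tree built from: [33, 29, 49, 37, 19, 15, 31, 20, 38, 22]
Tree (level-order array): [33, 29, 49, 19, 31, 37, None, 15, 20, None, None, None, 38, None, None, None, 22]
Rule: A leaf has 0 children.
Per-node child counts:
  node 33: 2 child(ren)
  node 29: 2 child(ren)
  node 19: 2 child(ren)
  node 15: 0 child(ren)
  node 20: 1 child(ren)
  node 22: 0 child(ren)
  node 31: 0 child(ren)
  node 49: 1 child(ren)
  node 37: 1 child(ren)
  node 38: 0 child(ren)
Matching nodes: [15, 22, 31, 38]
Count of leaf nodes: 4


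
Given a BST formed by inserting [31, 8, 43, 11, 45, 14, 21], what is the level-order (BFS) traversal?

Tree insertion order: [31, 8, 43, 11, 45, 14, 21]
Tree (level-order array): [31, 8, 43, None, 11, None, 45, None, 14, None, None, None, 21]
BFS from the root, enqueuing left then right child of each popped node:
  queue [31] -> pop 31, enqueue [8, 43], visited so far: [31]
  queue [8, 43] -> pop 8, enqueue [11], visited so far: [31, 8]
  queue [43, 11] -> pop 43, enqueue [45], visited so far: [31, 8, 43]
  queue [11, 45] -> pop 11, enqueue [14], visited so far: [31, 8, 43, 11]
  queue [45, 14] -> pop 45, enqueue [none], visited so far: [31, 8, 43, 11, 45]
  queue [14] -> pop 14, enqueue [21], visited so far: [31, 8, 43, 11, 45, 14]
  queue [21] -> pop 21, enqueue [none], visited so far: [31, 8, 43, 11, 45, 14, 21]
Result: [31, 8, 43, 11, 45, 14, 21]


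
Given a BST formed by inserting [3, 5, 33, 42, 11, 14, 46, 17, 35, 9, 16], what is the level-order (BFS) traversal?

Tree insertion order: [3, 5, 33, 42, 11, 14, 46, 17, 35, 9, 16]
Tree (level-order array): [3, None, 5, None, 33, 11, 42, 9, 14, 35, 46, None, None, None, 17, None, None, None, None, 16]
BFS from the root, enqueuing left then right child of each popped node:
  queue [3] -> pop 3, enqueue [5], visited so far: [3]
  queue [5] -> pop 5, enqueue [33], visited so far: [3, 5]
  queue [33] -> pop 33, enqueue [11, 42], visited so far: [3, 5, 33]
  queue [11, 42] -> pop 11, enqueue [9, 14], visited so far: [3, 5, 33, 11]
  queue [42, 9, 14] -> pop 42, enqueue [35, 46], visited so far: [3, 5, 33, 11, 42]
  queue [9, 14, 35, 46] -> pop 9, enqueue [none], visited so far: [3, 5, 33, 11, 42, 9]
  queue [14, 35, 46] -> pop 14, enqueue [17], visited so far: [3, 5, 33, 11, 42, 9, 14]
  queue [35, 46, 17] -> pop 35, enqueue [none], visited so far: [3, 5, 33, 11, 42, 9, 14, 35]
  queue [46, 17] -> pop 46, enqueue [none], visited so far: [3, 5, 33, 11, 42, 9, 14, 35, 46]
  queue [17] -> pop 17, enqueue [16], visited so far: [3, 5, 33, 11, 42, 9, 14, 35, 46, 17]
  queue [16] -> pop 16, enqueue [none], visited so far: [3, 5, 33, 11, 42, 9, 14, 35, 46, 17, 16]
Result: [3, 5, 33, 11, 42, 9, 14, 35, 46, 17, 16]


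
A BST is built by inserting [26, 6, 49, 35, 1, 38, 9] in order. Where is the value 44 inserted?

Starting tree (level order): [26, 6, 49, 1, 9, 35, None, None, None, None, None, None, 38]
Insertion path: 26 -> 49 -> 35 -> 38
Result: insert 44 as right child of 38
Final tree (level order): [26, 6, 49, 1, 9, 35, None, None, None, None, None, None, 38, None, 44]


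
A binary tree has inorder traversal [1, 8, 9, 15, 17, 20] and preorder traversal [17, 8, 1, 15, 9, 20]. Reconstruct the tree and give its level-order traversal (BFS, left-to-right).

Inorder:  [1, 8, 9, 15, 17, 20]
Preorder: [17, 8, 1, 15, 9, 20]
Algorithm: preorder visits root first, so consume preorder in order;
for each root, split the current inorder slice at that value into
left-subtree inorder and right-subtree inorder, then recurse.
Recursive splits:
  root=17; inorder splits into left=[1, 8, 9, 15], right=[20]
  root=8; inorder splits into left=[1], right=[9, 15]
  root=1; inorder splits into left=[], right=[]
  root=15; inorder splits into left=[9], right=[]
  root=9; inorder splits into left=[], right=[]
  root=20; inorder splits into left=[], right=[]
Reconstructed level-order: [17, 8, 20, 1, 15, 9]


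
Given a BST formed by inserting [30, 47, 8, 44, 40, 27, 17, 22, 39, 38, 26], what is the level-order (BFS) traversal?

Tree insertion order: [30, 47, 8, 44, 40, 27, 17, 22, 39, 38, 26]
Tree (level-order array): [30, 8, 47, None, 27, 44, None, 17, None, 40, None, None, 22, 39, None, None, 26, 38]
BFS from the root, enqueuing left then right child of each popped node:
  queue [30] -> pop 30, enqueue [8, 47], visited so far: [30]
  queue [8, 47] -> pop 8, enqueue [27], visited so far: [30, 8]
  queue [47, 27] -> pop 47, enqueue [44], visited so far: [30, 8, 47]
  queue [27, 44] -> pop 27, enqueue [17], visited so far: [30, 8, 47, 27]
  queue [44, 17] -> pop 44, enqueue [40], visited so far: [30, 8, 47, 27, 44]
  queue [17, 40] -> pop 17, enqueue [22], visited so far: [30, 8, 47, 27, 44, 17]
  queue [40, 22] -> pop 40, enqueue [39], visited so far: [30, 8, 47, 27, 44, 17, 40]
  queue [22, 39] -> pop 22, enqueue [26], visited so far: [30, 8, 47, 27, 44, 17, 40, 22]
  queue [39, 26] -> pop 39, enqueue [38], visited so far: [30, 8, 47, 27, 44, 17, 40, 22, 39]
  queue [26, 38] -> pop 26, enqueue [none], visited so far: [30, 8, 47, 27, 44, 17, 40, 22, 39, 26]
  queue [38] -> pop 38, enqueue [none], visited so far: [30, 8, 47, 27, 44, 17, 40, 22, 39, 26, 38]
Result: [30, 8, 47, 27, 44, 17, 40, 22, 39, 26, 38]
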